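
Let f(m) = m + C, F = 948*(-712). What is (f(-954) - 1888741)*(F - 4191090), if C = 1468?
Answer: 9188237204982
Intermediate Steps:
F = -674976
f(m) = 1468 + m (f(m) = m + 1468 = 1468 + m)
(f(-954) - 1888741)*(F - 4191090) = ((1468 - 954) - 1888741)*(-674976 - 4191090) = (514 - 1888741)*(-4866066) = -1888227*(-4866066) = 9188237204982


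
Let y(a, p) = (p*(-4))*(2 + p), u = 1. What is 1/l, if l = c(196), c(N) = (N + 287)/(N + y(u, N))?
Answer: -22148/69 ≈ -320.99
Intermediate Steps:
y(a, p) = -4*p*(2 + p) (y(a, p) = (-4*p)*(2 + p) = -4*p*(2 + p))
c(N) = (287 + N)/(N - 4*N*(2 + N)) (c(N) = (N + 287)/(N - 4*N*(2 + N)) = (287 + N)/(N - 4*N*(2 + N)))
l = -69/22148 (l = (-287 - 1*196)/(196*(7 + 4*196)) = (-287 - 196)/(196*(7 + 784)) = (1/196)*(-483)/791 = (1/196)*(1/791)*(-483) = -69/22148 ≈ -0.0031154)
1/l = 1/(-69/22148) = -22148/69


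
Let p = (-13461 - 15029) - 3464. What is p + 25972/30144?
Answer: -240798851/7536 ≈ -31953.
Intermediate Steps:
p = -31954 (p = -28490 - 3464 = -31954)
p + 25972/30144 = -31954 + 25972/30144 = -31954 + 25972*(1/30144) = -31954 + 6493/7536 = -240798851/7536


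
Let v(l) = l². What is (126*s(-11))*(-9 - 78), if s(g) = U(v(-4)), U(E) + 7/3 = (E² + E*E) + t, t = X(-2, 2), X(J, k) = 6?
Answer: -5652738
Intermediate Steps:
t = 6
U(E) = 11/3 + 2*E² (U(E) = -7/3 + ((E² + E*E) + 6) = -7/3 + ((E² + E²) + 6) = -7/3 + (2*E² + 6) = -7/3 + (6 + 2*E²) = 11/3 + 2*E²)
s(g) = 1547/3 (s(g) = 11/3 + 2*((-4)²)² = 11/3 + 2*16² = 11/3 + 2*256 = 11/3 + 512 = 1547/3)
(126*s(-11))*(-9 - 78) = (126*(1547/3))*(-9 - 78) = 64974*(-87) = -5652738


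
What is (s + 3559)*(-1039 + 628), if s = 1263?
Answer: -1981842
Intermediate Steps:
(s + 3559)*(-1039 + 628) = (1263 + 3559)*(-1039 + 628) = 4822*(-411) = -1981842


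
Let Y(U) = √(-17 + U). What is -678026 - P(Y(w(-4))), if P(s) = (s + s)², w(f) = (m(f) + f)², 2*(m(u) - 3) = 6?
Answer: -677974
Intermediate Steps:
m(u) = 6 (m(u) = 3 + (½)*6 = 3 + 3 = 6)
w(f) = (6 + f)²
P(s) = 4*s² (P(s) = (2*s)² = 4*s²)
-678026 - P(Y(w(-4))) = -678026 - 4*(√(-17 + (6 - 4)²))² = -678026 - 4*(√(-17 + 2²))² = -678026 - 4*(√(-17 + 4))² = -678026 - 4*(√(-13))² = -678026 - 4*(I*√13)² = -678026 - 4*(-13) = -678026 - 1*(-52) = -678026 + 52 = -677974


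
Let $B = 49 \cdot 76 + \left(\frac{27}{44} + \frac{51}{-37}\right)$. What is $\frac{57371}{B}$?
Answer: $\frac{93399988}{6061427} \approx 15.409$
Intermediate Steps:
$B = \frac{6061427}{1628}$ ($B = 3724 + \left(27 \cdot \frac{1}{44} + 51 \left(- \frac{1}{37}\right)\right) = 3724 + \left(\frac{27}{44} - \frac{51}{37}\right) = 3724 - \frac{1245}{1628} = \frac{6061427}{1628} \approx 3723.2$)
$\frac{57371}{B} = \frac{57371}{\frac{6061427}{1628}} = 57371 \cdot \frac{1628}{6061427} = \frac{93399988}{6061427}$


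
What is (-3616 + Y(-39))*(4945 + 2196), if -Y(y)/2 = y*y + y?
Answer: -46987780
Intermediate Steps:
Y(y) = -2*y - 2*y² (Y(y) = -2*(y*y + y) = -2*(y² + y) = -2*(y + y²) = -2*y - 2*y²)
(-3616 + Y(-39))*(4945 + 2196) = (-3616 - 2*(-39)*(1 - 39))*(4945 + 2196) = (-3616 - 2*(-39)*(-38))*7141 = (-3616 - 2964)*7141 = -6580*7141 = -46987780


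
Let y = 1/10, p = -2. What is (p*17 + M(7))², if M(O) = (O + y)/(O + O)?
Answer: 21986721/19600 ≈ 1121.8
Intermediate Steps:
y = ⅒ (y = 1*(⅒) = ⅒ ≈ 0.10000)
M(O) = (⅒ + O)/(2*O) (M(O) = (O + ⅒)/(O + O) = (⅒ + O)/((2*O)) = (⅒ + O)*(1/(2*O)) = (⅒ + O)/(2*O))
(p*17 + M(7))² = (-2*17 + (1/20)*(1 + 10*7)/7)² = (-34 + (1/20)*(⅐)*(1 + 70))² = (-34 + (1/20)*(⅐)*71)² = (-34 + 71/140)² = (-4689/140)² = 21986721/19600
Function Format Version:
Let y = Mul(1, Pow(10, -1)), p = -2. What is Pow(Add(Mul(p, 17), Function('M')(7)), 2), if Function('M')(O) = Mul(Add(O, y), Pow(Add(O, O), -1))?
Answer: Rational(21986721, 19600) ≈ 1121.8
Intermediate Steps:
y = Rational(1, 10) (y = Mul(1, Rational(1, 10)) = Rational(1, 10) ≈ 0.10000)
Function('M')(O) = Mul(Rational(1, 2), Pow(O, -1), Add(Rational(1, 10), O)) (Function('M')(O) = Mul(Add(O, Rational(1, 10)), Pow(Add(O, O), -1)) = Mul(Add(Rational(1, 10), O), Pow(Mul(2, O), -1)) = Mul(Add(Rational(1, 10), O), Mul(Rational(1, 2), Pow(O, -1))) = Mul(Rational(1, 2), Pow(O, -1), Add(Rational(1, 10), O)))
Pow(Add(Mul(p, 17), Function('M')(7)), 2) = Pow(Add(Mul(-2, 17), Mul(Rational(1, 20), Pow(7, -1), Add(1, Mul(10, 7)))), 2) = Pow(Add(-34, Mul(Rational(1, 20), Rational(1, 7), Add(1, 70))), 2) = Pow(Add(-34, Mul(Rational(1, 20), Rational(1, 7), 71)), 2) = Pow(Add(-34, Rational(71, 140)), 2) = Pow(Rational(-4689, 140), 2) = Rational(21986721, 19600)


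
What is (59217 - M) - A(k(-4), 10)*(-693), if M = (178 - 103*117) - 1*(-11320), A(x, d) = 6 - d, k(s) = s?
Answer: 56998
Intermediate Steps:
M = -553 (M = (178 - 12051) + 11320 = -11873 + 11320 = -553)
(59217 - M) - A(k(-4), 10)*(-693) = (59217 - 1*(-553)) - (6 - 1*10)*(-693) = (59217 + 553) - (6 - 10)*(-693) = 59770 - (-4)*(-693) = 59770 - 1*2772 = 59770 - 2772 = 56998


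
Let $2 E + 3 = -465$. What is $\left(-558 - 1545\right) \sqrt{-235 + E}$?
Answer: $- 2103 i \sqrt{469} \approx - 45543.0 i$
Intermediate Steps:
$E = -234$ ($E = - \frac{3}{2} + \frac{1}{2} \left(-465\right) = - \frac{3}{2} - \frac{465}{2} = -234$)
$\left(-558 - 1545\right) \sqrt{-235 + E} = \left(-558 - 1545\right) \sqrt{-235 - 234} = - 2103 \sqrt{-469} = - 2103 i \sqrt{469}$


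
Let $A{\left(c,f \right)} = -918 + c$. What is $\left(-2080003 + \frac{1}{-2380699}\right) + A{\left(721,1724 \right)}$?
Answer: $- \frac{4952330059801}{2380699} \approx -2.0802 \cdot 10^{6}$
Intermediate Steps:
$\left(-2080003 + \frac{1}{-2380699}\right) + A{\left(721,1724 \right)} = \left(-2080003 + \frac{1}{-2380699}\right) + \left(-918 + 721\right) = \left(-2080003 - \frac{1}{2380699}\right) - 197 = - \frac{4951861062098}{2380699} - 197 = - \frac{4952330059801}{2380699}$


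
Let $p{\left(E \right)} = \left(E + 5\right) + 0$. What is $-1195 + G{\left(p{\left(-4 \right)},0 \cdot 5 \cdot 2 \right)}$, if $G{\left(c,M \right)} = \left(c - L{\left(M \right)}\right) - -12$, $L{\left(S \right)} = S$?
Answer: $-1182$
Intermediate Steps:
$p{\left(E \right)} = 5 + E$ ($p{\left(E \right)} = \left(5 + E\right) + 0 = 5 + E$)
$G{\left(c,M \right)} = 12 + c - M$ ($G{\left(c,M \right)} = \left(c - M\right) - -12 = \left(c - M\right) + 12 = 12 + c - M$)
$-1195 + G{\left(p{\left(-4 \right)},0 \cdot 5 \cdot 2 \right)} = -1195 + \left(12 + \left(5 - 4\right) - 0 \cdot 5 \cdot 2\right) = -1195 + \left(12 + 1 - 0 \cdot 2\right) = -1195 + \left(12 + 1 - 0\right) = -1195 + \left(12 + 1 + 0\right) = -1195 + 13 = -1182$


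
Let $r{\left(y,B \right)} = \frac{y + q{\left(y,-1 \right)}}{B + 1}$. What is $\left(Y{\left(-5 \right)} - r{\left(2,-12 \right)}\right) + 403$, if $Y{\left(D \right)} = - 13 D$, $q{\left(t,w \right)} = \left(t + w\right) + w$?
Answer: $\frac{5150}{11} \approx 468.18$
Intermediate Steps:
$q{\left(t,w \right)} = t + 2 w$
$r{\left(y,B \right)} = \frac{-2 + 2 y}{1 + B}$ ($r{\left(y,B \right)} = \frac{y + \left(y + 2 \left(-1\right)\right)}{B + 1} = \frac{y + \left(y - 2\right)}{1 + B} = \frac{y + \left(-2 + y\right)}{1 + B} = \frac{-2 + 2 y}{1 + B}$)
$\left(Y{\left(-5 \right)} - r{\left(2,-12 \right)}\right) + 403 = \left(\left(-13\right) \left(-5\right) - \frac{2 \left(-1 + 2\right)}{1 - 12}\right) + 403 = \left(65 - 2 \frac{1}{-11} \cdot 1\right) + 403 = \left(65 - 2 \left(- \frac{1}{11}\right) 1\right) + 403 = \left(65 - - \frac{2}{11}\right) + 403 = \left(65 + \frac{2}{11}\right) + 403 = \frac{717}{11} + 403 = \frac{5150}{11}$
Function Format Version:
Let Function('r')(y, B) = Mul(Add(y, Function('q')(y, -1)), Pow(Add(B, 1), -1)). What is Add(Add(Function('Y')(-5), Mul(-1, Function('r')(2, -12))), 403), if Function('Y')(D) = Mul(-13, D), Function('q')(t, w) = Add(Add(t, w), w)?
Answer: Rational(5150, 11) ≈ 468.18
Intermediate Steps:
Function('q')(t, w) = Add(t, Mul(2, w))
Function('r')(y, B) = Mul(Pow(Add(1, B), -1), Add(-2, Mul(2, y))) (Function('r')(y, B) = Mul(Add(y, Add(y, Mul(2, -1))), Pow(Add(B, 1), -1)) = Mul(Add(y, Add(y, -2)), Pow(Add(1, B), -1)) = Mul(Add(y, Add(-2, y)), Pow(Add(1, B), -1)) = Mul(Add(-2, Mul(2, y)), Pow(Add(1, B), -1)) = Mul(Pow(Add(1, B), -1), Add(-2, Mul(2, y))))
Add(Add(Function('Y')(-5), Mul(-1, Function('r')(2, -12))), 403) = Add(Add(Mul(-13, -5), Mul(-1, Mul(2, Pow(Add(1, -12), -1), Add(-1, 2)))), 403) = Add(Add(65, Mul(-1, Mul(2, Pow(-11, -1), 1))), 403) = Add(Add(65, Mul(-1, Mul(2, Rational(-1, 11), 1))), 403) = Add(Add(65, Mul(-1, Rational(-2, 11))), 403) = Add(Add(65, Rational(2, 11)), 403) = Add(Rational(717, 11), 403) = Rational(5150, 11)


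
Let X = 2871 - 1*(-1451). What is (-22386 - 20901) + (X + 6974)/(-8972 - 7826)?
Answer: -363573161/8399 ≈ -43288.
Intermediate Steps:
X = 4322 (X = 2871 + 1451 = 4322)
(-22386 - 20901) + (X + 6974)/(-8972 - 7826) = (-22386 - 20901) + (4322 + 6974)/(-8972 - 7826) = -43287 + 11296/(-16798) = -43287 + 11296*(-1/16798) = -43287 - 5648/8399 = -363573161/8399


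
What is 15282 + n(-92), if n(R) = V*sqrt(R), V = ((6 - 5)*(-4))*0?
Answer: 15282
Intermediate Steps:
V = 0 (V = (1*(-4))*0 = -4*0 = 0)
n(R) = 0 (n(R) = 0*sqrt(R) = 0)
15282 + n(-92) = 15282 + 0 = 15282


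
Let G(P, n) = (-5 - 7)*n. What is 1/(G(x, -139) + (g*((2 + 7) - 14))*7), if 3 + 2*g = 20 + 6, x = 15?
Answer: 2/2531 ≈ 0.00079020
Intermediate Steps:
g = 23/2 (g = -3/2 + (20 + 6)/2 = -3/2 + (1/2)*26 = -3/2 + 13 = 23/2 ≈ 11.500)
G(P, n) = -12*n
1/(G(x, -139) + (g*((2 + 7) - 14))*7) = 1/(-12*(-139) + (23*((2 + 7) - 14)/2)*7) = 1/(1668 + (23*(9 - 14)/2)*7) = 1/(1668 + ((23/2)*(-5))*7) = 1/(1668 - 115/2*7) = 1/(1668 - 805/2) = 1/(2531/2) = 2/2531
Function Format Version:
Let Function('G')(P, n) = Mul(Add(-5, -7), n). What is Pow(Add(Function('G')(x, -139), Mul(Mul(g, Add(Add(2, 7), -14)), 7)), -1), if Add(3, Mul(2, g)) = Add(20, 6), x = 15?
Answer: Rational(2, 2531) ≈ 0.00079020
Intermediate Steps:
g = Rational(23, 2) (g = Add(Rational(-3, 2), Mul(Rational(1, 2), Add(20, 6))) = Add(Rational(-3, 2), Mul(Rational(1, 2), 26)) = Add(Rational(-3, 2), 13) = Rational(23, 2) ≈ 11.500)
Function('G')(P, n) = Mul(-12, n)
Pow(Add(Function('G')(x, -139), Mul(Mul(g, Add(Add(2, 7), -14)), 7)), -1) = Pow(Add(Mul(-12, -139), Mul(Mul(Rational(23, 2), Add(Add(2, 7), -14)), 7)), -1) = Pow(Add(1668, Mul(Mul(Rational(23, 2), Add(9, -14)), 7)), -1) = Pow(Add(1668, Mul(Mul(Rational(23, 2), -5), 7)), -1) = Pow(Add(1668, Mul(Rational(-115, 2), 7)), -1) = Pow(Add(1668, Rational(-805, 2)), -1) = Pow(Rational(2531, 2), -1) = Rational(2, 2531)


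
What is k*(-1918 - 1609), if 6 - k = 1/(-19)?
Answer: -405605/19 ≈ -21348.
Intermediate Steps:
k = 115/19 (k = 6 - 1/(-19) = 6 - 1*(-1/19) = 6 + 1/19 = 115/19 ≈ 6.0526)
k*(-1918 - 1609) = 115*(-1918 - 1609)/19 = (115/19)*(-3527) = -405605/19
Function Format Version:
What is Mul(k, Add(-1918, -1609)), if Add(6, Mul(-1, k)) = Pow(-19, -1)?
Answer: Rational(-405605, 19) ≈ -21348.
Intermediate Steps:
k = Rational(115, 19) (k = Add(6, Mul(-1, Pow(-19, -1))) = Add(6, Mul(-1, Rational(-1, 19))) = Add(6, Rational(1, 19)) = Rational(115, 19) ≈ 6.0526)
Mul(k, Add(-1918, -1609)) = Mul(Rational(115, 19), Add(-1918, -1609)) = Mul(Rational(115, 19), -3527) = Rational(-405605, 19)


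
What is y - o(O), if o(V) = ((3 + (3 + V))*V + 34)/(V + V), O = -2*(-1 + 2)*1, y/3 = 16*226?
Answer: 21709/2 ≈ 10855.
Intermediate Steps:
y = 10848 (y = 3*(16*226) = 3*3616 = 10848)
O = -2 (O = -2*1*1 = -2*1 = -2)
o(V) = (34 + V*(6 + V))/(2*V) (o(V) = ((6 + V)*V + 34)/((2*V)) = (V*(6 + V) + 34)*(1/(2*V)) = (34 + V*(6 + V))*(1/(2*V)) = (34 + V*(6 + V))/(2*V))
y - o(O) = 10848 - (3 + (½)*(-2) + 17/(-2)) = 10848 - (3 - 1 + 17*(-½)) = 10848 - (3 - 1 - 17/2) = 10848 - 1*(-13/2) = 10848 + 13/2 = 21709/2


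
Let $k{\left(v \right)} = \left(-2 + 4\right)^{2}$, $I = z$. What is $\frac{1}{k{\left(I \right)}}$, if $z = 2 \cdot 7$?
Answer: $\frac{1}{4} \approx 0.25$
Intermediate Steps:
$z = 14$
$I = 14$
$k{\left(v \right)} = 4$ ($k{\left(v \right)} = 2^{2} = 4$)
$\frac{1}{k{\left(I \right)}} = \frac{1}{4}$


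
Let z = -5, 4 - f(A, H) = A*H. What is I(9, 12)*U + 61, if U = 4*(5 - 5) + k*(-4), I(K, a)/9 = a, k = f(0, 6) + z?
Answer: 493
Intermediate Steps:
f(A, H) = 4 - A*H
k = -1 (k = (4 - 1*0*6) - 5 = (4 + 0) - 5 = 4 - 5 = -1)
I(K, a) = 9*a
U = 4 (U = 4*(5 - 5) - 1*(-4) = 4*0 + 4 = 0 + 4 = 4)
I(9, 12)*U + 61 = (9*12)*4 + 61 = 108*4 + 61 = 432 + 61 = 493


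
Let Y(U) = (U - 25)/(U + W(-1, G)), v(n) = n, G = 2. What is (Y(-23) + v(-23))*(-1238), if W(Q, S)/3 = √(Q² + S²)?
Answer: 3103666/121 - 44568*√5/121 ≈ 24827.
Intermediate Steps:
W(Q, S) = 3*√(Q² + S²)
Y(U) = (-25 + U)/(U + 3*√5) (Y(U) = (U - 25)/(U + 3*√((-1)² + 2²)) = (-25 + U)/(U + 3*√(1 + 4)) = (-25 + U)/(U + 3*√5))
(Y(-23) + v(-23))*(-1238) = ((-25 - 23)/(-23 + 3*√5) - 23)*(-1238) = (-48/(-23 + 3*√5) - 23)*(-1238) = (-23 - 48/(-23 + 3*√5))*(-1238) = 28474 + 59424/(-23 + 3*√5)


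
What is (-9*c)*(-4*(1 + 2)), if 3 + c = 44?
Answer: 4428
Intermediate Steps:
c = 41 (c = -3 + 44 = 41)
(-9*c)*(-4*(1 + 2)) = (-9*41)*(-4*(1 + 2)) = -(-1476)*3 = -369*(-12) = 4428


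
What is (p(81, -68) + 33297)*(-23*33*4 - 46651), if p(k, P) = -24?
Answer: -1653235551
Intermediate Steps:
(p(81, -68) + 33297)*(-23*33*4 - 46651) = (-24 + 33297)*(-23*33*4 - 46651) = 33273*(-759*4 - 46651) = 33273*(-3036 - 46651) = 33273*(-49687) = -1653235551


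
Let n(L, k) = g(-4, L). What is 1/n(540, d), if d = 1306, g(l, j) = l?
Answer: -¼ ≈ -0.25000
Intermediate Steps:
n(L, k) = -4
1/n(540, d) = 1/(-4) = -¼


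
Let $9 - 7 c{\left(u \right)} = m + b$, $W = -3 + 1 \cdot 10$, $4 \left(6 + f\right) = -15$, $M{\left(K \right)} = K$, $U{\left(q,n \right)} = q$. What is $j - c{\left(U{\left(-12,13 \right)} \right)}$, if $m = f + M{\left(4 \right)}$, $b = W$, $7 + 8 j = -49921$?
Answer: $- \frac{174779}{28} \approx -6242.1$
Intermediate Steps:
$j = -6241$ ($j = - \frac{7}{8} + \frac{1}{8} \left(-49921\right) = - \frac{7}{8} - \frac{49921}{8} = -6241$)
$f = - \frac{39}{4}$ ($f = -6 + \frac{1}{4} \left(-15\right) = -6 - \frac{15}{4} = - \frac{39}{4} \approx -9.75$)
$W = 7$ ($W = -3 + 10 = 7$)
$b = 7$
$m = - \frac{23}{4}$ ($m = - \frac{39}{4} + 4 = - \frac{23}{4} \approx -5.75$)
$c{\left(u \right)} = \frac{31}{28}$ ($c{\left(u \right)} = \frac{9}{7} - \frac{- \frac{23}{4} + 7}{7} = \frac{9}{7} - \frac{5}{28} = \frac{31}{28}$)
$j - c{\left(U{\left(-12,13 \right)} \right)} = -6241 - \frac{31}{28} = - \frac{174779}{28}$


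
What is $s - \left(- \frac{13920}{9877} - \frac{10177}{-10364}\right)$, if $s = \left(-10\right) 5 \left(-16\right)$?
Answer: $\frac{81935931051}{102365228} \approx 800.43$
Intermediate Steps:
$s = 800$ ($s = \left(-50\right) \left(-16\right) = 800$)
$s - \left(- \frac{13920}{9877} - \frac{10177}{-10364}\right) = 800 - \left(- \frac{13920}{9877} - \frac{10177}{-10364}\right) = 800 - \left(\left(-13920\right) \frac{1}{9877} - - \frac{10177}{10364}\right) = 800 - \left(- \frac{13920}{9877} + \frac{10177}{10364}\right) = 800 - - \frac{43748651}{102365228} = 800 + \frac{43748651}{102365228} = \frac{81935931051}{102365228}$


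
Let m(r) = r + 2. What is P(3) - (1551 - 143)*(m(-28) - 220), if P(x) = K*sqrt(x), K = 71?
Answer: 346368 + 71*sqrt(3) ≈ 3.4649e+5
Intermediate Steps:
m(r) = 2 + r
P(x) = 71*sqrt(x)
P(3) - (1551 - 143)*(m(-28) - 220) = 71*sqrt(3) - (1551 - 143)*((2 - 28) - 220) = 71*sqrt(3) - 1408*(-26 - 220) = 71*sqrt(3) - 1408*(-246) = 71*sqrt(3) - 1*(-346368) = 71*sqrt(3) + 346368 = 346368 + 71*sqrt(3)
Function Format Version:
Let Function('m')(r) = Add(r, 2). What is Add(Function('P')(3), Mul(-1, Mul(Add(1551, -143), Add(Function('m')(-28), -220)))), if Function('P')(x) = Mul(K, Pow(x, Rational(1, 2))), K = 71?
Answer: Add(346368, Mul(71, Pow(3, Rational(1, 2)))) ≈ 3.4649e+5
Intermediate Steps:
Function('m')(r) = Add(2, r)
Function('P')(x) = Mul(71, Pow(x, Rational(1, 2)))
Add(Function('P')(3), Mul(-1, Mul(Add(1551, -143), Add(Function('m')(-28), -220)))) = Add(Mul(71, Pow(3, Rational(1, 2))), Mul(-1, Mul(Add(1551, -143), Add(Add(2, -28), -220)))) = Add(Mul(71, Pow(3, Rational(1, 2))), Mul(-1, Mul(1408, Add(-26, -220)))) = Add(Mul(71, Pow(3, Rational(1, 2))), Mul(-1, Mul(1408, -246))) = Add(Mul(71, Pow(3, Rational(1, 2))), Mul(-1, -346368)) = Add(Mul(71, Pow(3, Rational(1, 2))), 346368) = Add(346368, Mul(71, Pow(3, Rational(1, 2))))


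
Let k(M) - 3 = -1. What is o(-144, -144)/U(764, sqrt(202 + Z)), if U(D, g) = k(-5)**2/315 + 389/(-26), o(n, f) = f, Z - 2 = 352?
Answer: 1179360/122431 ≈ 9.6329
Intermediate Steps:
Z = 354 (Z = 2 + 352 = 354)
k(M) = 2 (k(M) = 3 - 1 = 2)
U(D, g) = -122431/8190 (U(D, g) = 2**2/315 + 389/(-26) = 4*(1/315) + 389*(-1/26) = 4/315 - 389/26 = -122431/8190)
o(-144, -144)/U(764, sqrt(202 + Z)) = -144/(-122431/8190) = -144*(-8190/122431) = 1179360/122431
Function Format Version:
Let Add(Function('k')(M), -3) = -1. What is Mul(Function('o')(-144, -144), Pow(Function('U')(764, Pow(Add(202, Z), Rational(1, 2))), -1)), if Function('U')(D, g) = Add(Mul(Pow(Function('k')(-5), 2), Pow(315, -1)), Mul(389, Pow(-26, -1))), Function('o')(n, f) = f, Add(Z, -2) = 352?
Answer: Rational(1179360, 122431) ≈ 9.6329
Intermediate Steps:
Z = 354 (Z = Add(2, 352) = 354)
Function('k')(M) = 2 (Function('k')(M) = Add(3, -1) = 2)
Function('U')(D, g) = Rational(-122431, 8190) (Function('U')(D, g) = Add(Mul(Pow(2, 2), Pow(315, -1)), Mul(389, Pow(-26, -1))) = Add(Mul(4, Rational(1, 315)), Mul(389, Rational(-1, 26))) = Add(Rational(4, 315), Rational(-389, 26)) = Rational(-122431, 8190))
Mul(Function('o')(-144, -144), Pow(Function('U')(764, Pow(Add(202, Z), Rational(1, 2))), -1)) = Mul(-144, Pow(Rational(-122431, 8190), -1)) = Mul(-144, Rational(-8190, 122431)) = Rational(1179360, 122431)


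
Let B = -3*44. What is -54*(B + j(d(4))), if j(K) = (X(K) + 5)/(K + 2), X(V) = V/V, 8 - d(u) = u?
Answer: 7074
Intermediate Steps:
d(u) = 8 - u
X(V) = 1
j(K) = 6/(2 + K) (j(K) = (1 + 5)/(K + 2) = 6/(2 + K))
B = -132
-54*(B + j(d(4))) = -54*(-132 + 6/(2 + (8 - 1*4))) = -54*(-132 + 6/(2 + (8 - 4))) = -54*(-132 + 6/(2 + 4)) = -54*(-132 + 6/6) = -54*(-132 + 6*(⅙)) = -54*(-132 + 1) = -54*(-131) = 7074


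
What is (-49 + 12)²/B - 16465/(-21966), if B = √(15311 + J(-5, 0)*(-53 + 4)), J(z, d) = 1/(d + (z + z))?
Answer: 16465/21966 + 1369*√1531590/153159 ≈ 11.812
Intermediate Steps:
J(z, d) = 1/(d + 2*z)
B = √1531590/10 (B = √(15311 + (-53 + 4)/(0 + 2*(-5))) = √(15311 - 49/(0 - 10)) = √(15311 - 49/(-10)) = √(15311 - ⅒*(-49)) = √(15311 + 49/10) = √(153159/10) = √1531590/10 ≈ 123.76)
(-49 + 12)²/B - 16465/(-21966) = (-49 + 12)²/((√1531590/10)) - 16465/(-21966) = (-37)²*(√1531590/153159) - 16465*(-1/21966) = 1369*(√1531590/153159) + 16465/21966 = 1369*√1531590/153159 + 16465/21966 = 16465/21966 + 1369*√1531590/153159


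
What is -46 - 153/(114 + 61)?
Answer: -8203/175 ≈ -46.874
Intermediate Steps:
-46 - 153/(114 + 61) = -46 - 153/175 = -8203/175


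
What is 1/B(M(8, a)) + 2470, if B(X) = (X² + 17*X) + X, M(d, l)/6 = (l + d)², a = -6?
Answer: 2489761/1008 ≈ 2470.0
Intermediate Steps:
M(d, l) = 6*(d + l)² (M(d, l) = 6*(l + d)² = 6*(d + l)²)
B(X) = X² + 18*X
1/B(M(8, a)) + 2470 = 1/((6*(8 - 6)²)*(18 + 6*(8 - 6)²)) + 2470 = 1/((6*2²)*(18 + 6*2²)) + 2470 = 1/((6*4)*(18 + 6*4)) + 2470 = 1/(24*(18 + 24)) + 2470 = 1/(24*42) + 2470 = 1/1008 + 2470 = 2489761/1008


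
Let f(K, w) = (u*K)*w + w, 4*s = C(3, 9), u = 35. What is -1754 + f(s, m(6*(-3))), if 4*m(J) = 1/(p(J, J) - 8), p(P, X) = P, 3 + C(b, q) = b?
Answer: -182417/104 ≈ -1754.0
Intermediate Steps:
C(b, q) = -3 + b
m(J) = 1/(4*(-8 + J)) (m(J) = 1/(4*(J - 8)) = 1/(4*(-8 + J)))
s = 0 (s = (-3 + 3)/4 = (¼)*0 = 0)
f(K, w) = w + 35*K*w (f(K, w) = (35*K)*w + w = 35*K*w + w = w + 35*K*w)
-1754 + f(s, m(6*(-3))) = -1754 + (1/(4*(-8 + 6*(-3))))*(1 + 35*0) = -1754 + (1/(4*(-8 - 18)))*(1 + 0) = -1754 + ((¼)/(-26))*1 = -1754 + ((¼)*(-1/26))*1 = -1754 - 1/104*1 = -1754 - 1/104 = -182417/104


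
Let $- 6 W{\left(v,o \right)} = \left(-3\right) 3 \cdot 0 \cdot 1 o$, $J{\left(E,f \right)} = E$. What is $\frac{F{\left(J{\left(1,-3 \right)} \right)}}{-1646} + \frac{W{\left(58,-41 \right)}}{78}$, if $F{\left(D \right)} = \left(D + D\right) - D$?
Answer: $- \frac{1}{1646} \approx -0.00060753$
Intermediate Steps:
$F{\left(D \right)} = D$ ($F{\left(D \right)} = 2 D - D = D$)
$W{\left(v,o \right)} = 0$ ($W{\left(v,o \right)} = - \frac{\left(-3\right) 3 \cdot 0 \cdot 1 o}{6} = - \frac{\left(-9\right) 0 o}{6} = - \frac{\left(-9\right) 0}{6} = \left(- \frac{1}{6}\right) 0 = 0$)
$\frac{F{\left(J{\left(1,-3 \right)} \right)}}{-1646} + \frac{W{\left(58,-41 \right)}}{78} = 1 \frac{1}{-1646} + \frac{0}{78} = 1 \left(- \frac{1}{1646}\right) + 0 \cdot \frac{1}{78} = - \frac{1}{1646} + 0 = - \frac{1}{1646}$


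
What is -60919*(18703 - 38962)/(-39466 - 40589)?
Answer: -137128669/8895 ≈ -15416.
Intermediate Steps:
-60919*(18703 - 38962)/(-39466 - 40589) = -60919/((-80055/(-20259))) = -60919/((-80055*(-1/20259))) = -60919/8895/2251 = -60919*2251/8895 = -137128669/8895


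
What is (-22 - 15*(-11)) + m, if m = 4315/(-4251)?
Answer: 603578/4251 ≈ 141.98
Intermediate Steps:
m = -4315/4251 (m = 4315*(-1/4251) = -4315/4251 ≈ -1.0151)
(-22 - 15*(-11)) + m = (-22 - 15*(-11)) - 4315/4251 = (-22 + 165) - 4315/4251 = 143 - 4315/4251 = 603578/4251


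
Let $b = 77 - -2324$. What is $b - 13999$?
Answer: $-11598$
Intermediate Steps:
$b = 2401$ ($b = 77 + 2324 = 2401$)
$b - 13999 = 2401 - 13999 = -11598$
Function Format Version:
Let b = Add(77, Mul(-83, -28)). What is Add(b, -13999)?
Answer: -11598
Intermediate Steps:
b = 2401 (b = Add(77, 2324) = 2401)
Add(b, -13999) = Add(2401, -13999) = -11598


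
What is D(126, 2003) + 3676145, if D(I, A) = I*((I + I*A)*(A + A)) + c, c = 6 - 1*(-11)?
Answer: 127456585186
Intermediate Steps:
c = 17 (c = 6 + 11 = 17)
D(I, A) = 17 + 2*A*I*(I + A*I) (D(I, A) = I*((I + I*A)*(A + A)) + 17 = I*((I + A*I)*(2*A)) + 17 = I*(2*A*(I + A*I)) + 17 = 2*A*I*(I + A*I) + 17 = 17 + 2*A*I*(I + A*I))
D(126, 2003) + 3676145 = (17 + 2*2003*126² + 2*2003²*126²) + 3676145 = (17 + 2*2003*15876 + 2*4012009*15876) + 3676145 = (17 + 63599256 + 127389309768) + 3676145 = 127452909041 + 3676145 = 127456585186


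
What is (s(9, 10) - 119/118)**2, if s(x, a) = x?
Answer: 889249/13924 ≈ 63.865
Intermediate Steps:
(s(9, 10) - 119/118)**2 = (9 - 119/118)**2 = (943/118)**2 = 889249/13924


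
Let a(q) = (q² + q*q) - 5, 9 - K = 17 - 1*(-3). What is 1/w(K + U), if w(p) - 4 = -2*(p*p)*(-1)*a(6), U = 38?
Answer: 1/97690 ≈ 1.0236e-5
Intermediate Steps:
K = -11 (K = 9 - (17 - 1*(-3)) = 9 - (17 + 3) = 9 - 1*20 = 9 - 20 = -11)
a(q) = -5 + 2*q² (a(q) = (q² + q²) - 5 = 2*q² - 5 = -5 + 2*q²)
w(p) = 4 + 134*p² (w(p) = 4 - 2*(p*p)*(-1)*(-5 + 2*6²) = 4 - 2*p²*(-1)*(-5 + 2*36) = 4 - 2*(-p²)*(-5 + 72) = 4 - 2*(-p²)*67 = 4 - (-134)*p² = 4 + 134*p²)
1/w(K + U) = 1/(4 + 134*(-11 + 38)²) = 1/(4 + 134*27²) = 1/(4 + 134*729) = 1/(4 + 97686) = 1/97690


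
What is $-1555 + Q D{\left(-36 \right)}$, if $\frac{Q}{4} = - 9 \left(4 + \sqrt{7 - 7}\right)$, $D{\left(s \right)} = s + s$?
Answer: $8813$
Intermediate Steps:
$D{\left(s \right)} = 2 s$
$Q = -144$ ($Q = 4 \left(- 9 \left(4 + \sqrt{7 - 7}\right)\right) = 4 \left(- 9 \left(4 + \sqrt{0}\right)\right) = 4 \left(- 9 \left(4 + 0\right)\right) = 4 \left(\left(-9\right) 4\right) = 4 \left(-36\right) = -144$)
$-1555 + Q D{\left(-36 \right)} = -1555 - 144 \cdot 2 \left(-36\right) = -1555 - -10368 = -1555 + 10368 = 8813$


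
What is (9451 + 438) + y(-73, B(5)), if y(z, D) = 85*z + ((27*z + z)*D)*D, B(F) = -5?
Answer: -47416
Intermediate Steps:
y(z, D) = 85*z + 28*z*D**2 (y(z, D) = 85*z + ((28*z)*D)*D = 85*z + (28*D*z)*D = 85*z + 28*z*D**2)
(9451 + 438) + y(-73, B(5)) = (9451 + 438) - 73*(85 + 28*(-5)**2) = 9889 - 73*(85 + 28*25) = 9889 - 73*(85 + 700) = 9889 - 73*785 = 9889 - 57305 = -47416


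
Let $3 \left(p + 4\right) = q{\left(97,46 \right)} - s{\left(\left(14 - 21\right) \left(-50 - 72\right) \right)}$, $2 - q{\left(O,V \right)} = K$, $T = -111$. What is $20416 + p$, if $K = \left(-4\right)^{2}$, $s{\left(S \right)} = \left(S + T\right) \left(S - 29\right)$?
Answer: $- \frac{551753}{3} \approx -1.8392 \cdot 10^{5}$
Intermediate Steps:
$s{\left(S \right)} = \left(-111 + S\right) \left(-29 + S\right)$ ($s{\left(S \right)} = \left(S - 111\right) \left(S - 29\right) = \left(-111 + S\right) \left(-29 + S\right)$)
$K = 16$
$q{\left(O,V \right)} = -14$ ($q{\left(O,V \right)} = 2 - 16 = -14$)
$p = - \frac{613001}{3}$ ($p = -4 + \frac{-14 - \left(3219 + \left(\left(14 - 21\right) \left(-50 - 72\right)\right)^{2} - 140 \left(14 - 21\right) \left(-50 - 72\right)\right)}{3} = -4 + \frac{-14 - \left(3219 + \left(\left(-7\right) \left(-122\right)\right)^{2} - 140 \left(\left(-7\right) \left(-122\right)\right)\right)}{3} = -4 + \frac{-14 - \left(3219 + 854^{2} - 119560\right)}{3} = -4 + \frac{-14 - \left(3219 + 729316 - 119560\right)}{3} = -4 + \frac{-14 - 612975}{3} = -4 + \frac{1}{3} \left(-612989\right) = -4 - \frac{612989}{3} = - \frac{613001}{3} \approx -2.0433 \cdot 10^{5}$)
$20416 + p = 20416 - \frac{613001}{3} = - \frac{551753}{3}$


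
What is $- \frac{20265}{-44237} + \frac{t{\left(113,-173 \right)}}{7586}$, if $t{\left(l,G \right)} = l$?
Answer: $\frac{158729071}{335581882} \approx 0.473$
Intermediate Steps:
$- \frac{20265}{-44237} + \frac{t{\left(113,-173 \right)}}{7586} = - \frac{20265}{-44237} + \frac{113}{7586} = \left(-20265\right) \left(- \frac{1}{44237}\right) + 113 \cdot \frac{1}{7586} = \frac{20265}{44237} + \frac{113}{7586} = \frac{158729071}{335581882}$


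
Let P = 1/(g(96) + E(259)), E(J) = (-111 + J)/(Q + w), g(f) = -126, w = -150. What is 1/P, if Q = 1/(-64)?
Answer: -1219198/9601 ≈ -126.99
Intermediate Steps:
Q = -1/64 ≈ -0.015625
E(J) = 7104/9601 - 64*J/9601 (E(J) = (-111 + J)/(-1/64 - 150) = (-111 + J)/(-9601/64) = (-111 + J)*(-64/9601) = 7104/9601 - 64*J/9601)
P = -9601/1219198 (P = 1/(-126 + (7104/9601 - 64/9601*259)) = 1/(-126 + (7104/9601 - 16576/9601)) = 1/(-126 - 9472/9601) = 1/(-1219198/9601) = -9601/1219198 ≈ -0.0078748)
1/P = 1/(-9601/1219198) = -1219198/9601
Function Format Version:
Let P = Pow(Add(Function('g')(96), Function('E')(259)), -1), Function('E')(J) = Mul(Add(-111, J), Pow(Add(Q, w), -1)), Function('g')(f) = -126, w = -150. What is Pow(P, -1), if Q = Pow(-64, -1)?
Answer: Rational(-1219198, 9601) ≈ -126.99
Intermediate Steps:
Q = Rational(-1, 64) ≈ -0.015625
Function('E')(J) = Add(Rational(7104, 9601), Mul(Rational(-64, 9601), J)) (Function('E')(J) = Mul(Add(-111, J), Pow(Add(Rational(-1, 64), -150), -1)) = Mul(Add(-111, J), Pow(Rational(-9601, 64), -1)) = Mul(Add(-111, J), Rational(-64, 9601)) = Add(Rational(7104, 9601), Mul(Rational(-64, 9601), J)))
P = Rational(-9601, 1219198) (P = Pow(Add(-126, Add(Rational(7104, 9601), Mul(Rational(-64, 9601), 259))), -1) = Pow(Add(-126, Add(Rational(7104, 9601), Rational(-16576, 9601))), -1) = Pow(Add(-126, Rational(-9472, 9601)), -1) = Pow(Rational(-1219198, 9601), -1) = Rational(-9601, 1219198) ≈ -0.0078748)
Pow(P, -1) = Pow(Rational(-9601, 1219198), -1) = Rational(-1219198, 9601)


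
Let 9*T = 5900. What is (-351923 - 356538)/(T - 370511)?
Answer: 6376149/3328699 ≈ 1.9155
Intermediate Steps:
T = 5900/9 (T = (⅑)*5900 = 5900/9 ≈ 655.56)
(-351923 - 356538)/(T - 370511) = (-351923 - 356538)/(5900/9 - 370511) = -708461/(-3328699/9) = -708461*(-9/3328699) = 6376149/3328699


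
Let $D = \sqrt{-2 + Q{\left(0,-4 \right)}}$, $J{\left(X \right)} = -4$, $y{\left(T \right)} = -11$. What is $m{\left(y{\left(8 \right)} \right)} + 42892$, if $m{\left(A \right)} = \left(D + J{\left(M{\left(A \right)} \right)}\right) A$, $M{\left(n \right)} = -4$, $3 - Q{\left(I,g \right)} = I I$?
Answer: $42925$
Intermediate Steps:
$Q{\left(I,g \right)} = 3 - I^{2}$ ($Q{\left(I,g \right)} = 3 - I I = 3 - I^{2}$)
$D = 1$ ($D = \sqrt{-2 + \left(3 - 0^{2}\right)} = \sqrt{-2 + \left(3 - 0\right)} = \sqrt{-2 + \left(3 + 0\right)} = \sqrt{-2 + 3} = \sqrt{1} = 1$)
$m{\left(A \right)} = - 3 A$ ($m{\left(A \right)} = \left(1 - 4\right) A = - 3 A$)
$m{\left(y{\left(8 \right)} \right)} + 42892 = \left(-3\right) \left(-11\right) + 42892 = 33 + 42892 = 42925$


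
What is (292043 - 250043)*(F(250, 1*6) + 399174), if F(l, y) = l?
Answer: 16775808000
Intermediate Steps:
(292043 - 250043)*(F(250, 1*6) + 399174) = (292043 - 250043)*(250 + 399174) = 42000*399424 = 16775808000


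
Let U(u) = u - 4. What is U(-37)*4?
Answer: -164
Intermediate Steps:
U(u) = -4 + u
U(-37)*4 = (-4 - 37)*4 = -41*4 = -164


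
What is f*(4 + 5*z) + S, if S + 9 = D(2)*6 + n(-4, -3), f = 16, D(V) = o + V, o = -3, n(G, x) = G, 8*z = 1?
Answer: 55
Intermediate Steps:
z = 1/8 (z = (1/8)*1 = 1/8 ≈ 0.12500)
D(V) = -3 + V
S = -19 (S = -9 + ((-3 + 2)*6 - 4) = -9 + (-1*6 - 4) = -9 + (-6 - 4) = -9 - 10 = -19)
f*(4 + 5*z) + S = 16*(4 + 5*(1/8)) - 19 = 16*(4 + 5/8) - 19 = 16*(37/8) - 19 = 74 - 19 = 55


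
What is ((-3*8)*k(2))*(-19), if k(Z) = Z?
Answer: 912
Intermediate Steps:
((-3*8)*k(2))*(-19) = (-3*8*2)*(-19) = -24*2*(-19) = -48*(-19) = 912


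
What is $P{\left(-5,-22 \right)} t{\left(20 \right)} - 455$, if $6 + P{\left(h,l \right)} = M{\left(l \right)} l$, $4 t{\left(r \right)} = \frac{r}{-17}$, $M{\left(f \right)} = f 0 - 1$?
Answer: $- \frac{7815}{17} \approx -459.71$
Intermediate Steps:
$M{\left(f \right)} = -1$ ($M{\left(f \right)} = 0 - 1 = -1$)
$t{\left(r \right)} = - \frac{r}{68}$ ($t{\left(r \right)} = \frac{r \frac{1}{-17}}{4} = \frac{r \left(- \frac{1}{17}\right)}{4} = \frac{\left(- \frac{1}{17}\right) r}{4} = - \frac{r}{68}$)
$P{\left(h,l \right)} = -6 - l$
$P{\left(-5,-22 \right)} t{\left(20 \right)} - 455 = \left(-6 - -22\right) \left(\left(- \frac{1}{68}\right) 20\right) - 455 = \left(-6 + 22\right) \left(- \frac{5}{17}\right) - 455 = 16 \left(- \frac{5}{17}\right) - 455 = - \frac{80}{17} - 455 = - \frac{7815}{17}$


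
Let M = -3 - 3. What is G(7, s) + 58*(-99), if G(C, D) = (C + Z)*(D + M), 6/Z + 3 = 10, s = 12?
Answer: -39864/7 ≈ -5694.9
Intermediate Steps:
Z = 6/7 (Z = 6/(-3 + 10) = 6/7 ≈ 0.85714)
M = -6
G(C, D) = (-6 + D)*(6/7 + C) (G(C, D) = (C + 6/7)*(D - 6) = (6/7 + C)*(-6 + D) = (-6 + D)*(6/7 + C))
G(7, s) + 58*(-99) = (-36/7 - 6*7 + (6/7)*12 + 7*12) + 58*(-99) = (-36/7 - 42 + 72/7 + 84) - 5742 = 330/7 - 5742 = -39864/7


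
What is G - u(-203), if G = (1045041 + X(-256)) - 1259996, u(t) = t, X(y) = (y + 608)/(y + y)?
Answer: -3436043/16 ≈ -2.1475e+5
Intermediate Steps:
X(y) = (608 + y)/(2*y) (X(y) = (608 + y)/((2*y)) = (608 + y)*(1/(2*y)) = (608 + y)/(2*y))
G = -3439291/16 (G = (1045041 + (½)*(608 - 256)/(-256)) - 1259996 = (1045041 + (½)*(-1/256)*352) - 1259996 = (1045041 - 11/16) - 1259996 = 16720645/16 - 1259996 = -3439291/16 ≈ -2.1496e+5)
G - u(-203) = -3439291/16 - 1*(-203) = -3439291/16 + 203 = -3436043/16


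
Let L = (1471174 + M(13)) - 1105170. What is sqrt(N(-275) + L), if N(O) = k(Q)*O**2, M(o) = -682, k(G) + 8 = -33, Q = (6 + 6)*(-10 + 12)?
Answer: I*sqrt(2735303) ≈ 1653.9*I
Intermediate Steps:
Q = 24 (Q = 12*2 = 24)
k(G) = -41 (k(G) = -8 - 33 = -41)
L = 365322 (L = (1471174 - 682) - 1105170 = 1470492 - 1105170 = 365322)
N(O) = -41*O**2
sqrt(N(-275) + L) = sqrt(-41*(-275)**2 + 365322) = sqrt(-41*75625 + 365322) = sqrt(-3100625 + 365322) = sqrt(-2735303) = I*sqrt(2735303)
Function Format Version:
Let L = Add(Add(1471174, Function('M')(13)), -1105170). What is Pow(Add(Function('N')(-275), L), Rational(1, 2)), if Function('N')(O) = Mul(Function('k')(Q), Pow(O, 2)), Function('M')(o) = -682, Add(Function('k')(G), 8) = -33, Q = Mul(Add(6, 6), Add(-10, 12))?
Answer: Mul(I, Pow(2735303, Rational(1, 2))) ≈ Mul(1653.9, I)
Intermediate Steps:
Q = 24 (Q = Mul(12, 2) = 24)
Function('k')(G) = -41 (Function('k')(G) = Add(-8, -33) = -41)
L = 365322 (L = Add(Add(1471174, -682), -1105170) = Add(1470492, -1105170) = 365322)
Function('N')(O) = Mul(-41, Pow(O, 2))
Pow(Add(Function('N')(-275), L), Rational(1, 2)) = Pow(Add(Mul(-41, Pow(-275, 2)), 365322), Rational(1, 2)) = Pow(Add(Mul(-41, 75625), 365322), Rational(1, 2)) = Pow(Add(-3100625, 365322), Rational(1, 2)) = Pow(-2735303, Rational(1, 2)) = Mul(I, Pow(2735303, Rational(1, 2)))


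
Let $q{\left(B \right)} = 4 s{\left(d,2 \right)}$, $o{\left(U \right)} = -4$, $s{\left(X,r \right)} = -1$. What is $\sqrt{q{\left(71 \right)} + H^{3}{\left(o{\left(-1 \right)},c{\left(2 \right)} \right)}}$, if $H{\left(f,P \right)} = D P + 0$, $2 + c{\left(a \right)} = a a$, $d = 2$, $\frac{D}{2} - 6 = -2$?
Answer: $2 \sqrt{1023} \approx 63.969$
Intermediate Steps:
$D = 8$ ($D = 12 + 2 \left(-2\right) = 12 - 4 = 8$)
$c{\left(a \right)} = -2 + a^{2}$ ($c{\left(a \right)} = -2 + a a = -2 + a^{2}$)
$H{\left(f,P \right)} = 8 P$ ($H{\left(f,P \right)} = 8 P + 0 = 8 P$)
$q{\left(B \right)} = -4$ ($q{\left(B \right)} = 4 \left(-1\right) = -4$)
$\sqrt{q{\left(71 \right)} + H^{3}{\left(o{\left(-1 \right)},c{\left(2 \right)} \right)}} = \sqrt{-4 + \left(8 \left(-2 + 2^{2}\right)\right)^{3}} = \sqrt{-4 + \left(8 \left(-2 + 4\right)\right)^{3}} = \sqrt{-4 + \left(8 \cdot 2\right)^{3}} = \sqrt{-4 + 16^{3}} = \sqrt{-4 + 4096} = \sqrt{4092} = 2 \sqrt{1023}$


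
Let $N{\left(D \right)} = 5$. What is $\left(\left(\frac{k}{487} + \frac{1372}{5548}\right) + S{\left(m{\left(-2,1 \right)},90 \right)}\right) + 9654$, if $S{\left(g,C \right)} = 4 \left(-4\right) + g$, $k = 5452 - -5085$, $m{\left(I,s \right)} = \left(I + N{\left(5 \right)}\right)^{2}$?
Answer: $\frac{6531031303}{675469} \approx 9668.9$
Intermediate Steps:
$m{\left(I,s \right)} = \left(5 + I\right)^{2}$ ($m{\left(I,s \right)} = \left(I + 5\right)^{2} = \left(5 + I\right)^{2}$)
$k = 10537$ ($k = 5452 + 5085 = 10537$)
$S{\left(g,C \right)} = -16 + g$
$\left(\left(\frac{k}{487} + \frac{1372}{5548}\right) + S{\left(m{\left(-2,1 \right)},90 \right)}\right) + 9654 = \left(\left(\frac{10537}{487} + \frac{1372}{5548}\right) - \left(16 - \left(5 - 2\right)^{2}\right)\right) + 9654 = \left(\left(10537 \cdot \frac{1}{487} + 1372 \cdot \frac{1}{5548}\right) - \left(16 - 3^{2}\right)\right) + 9654 = \left(\left(\frac{10537}{487} + \frac{343}{1387}\right) + \left(-16 + 9\right)\right) + 9654 = \left(\frac{14781860}{675469} - 7\right) + 9654 = \frac{10053577}{675469} + 9654 = \frac{6531031303}{675469}$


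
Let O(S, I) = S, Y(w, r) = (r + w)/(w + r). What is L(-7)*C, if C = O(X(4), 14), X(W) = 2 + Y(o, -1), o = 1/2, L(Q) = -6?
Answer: -18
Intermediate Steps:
o = 1/2 ≈ 0.50000
Y(w, r) = 1 (Y(w, r) = (r + w)/(r + w) = 1)
X(W) = 3 (X(W) = 2 + 1 = 3)
C = 3
L(-7)*C = -6*3 = -18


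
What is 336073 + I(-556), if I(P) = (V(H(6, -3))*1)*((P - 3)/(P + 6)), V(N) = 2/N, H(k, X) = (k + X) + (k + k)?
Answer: 1386301684/4125 ≈ 3.3607e+5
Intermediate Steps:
H(k, X) = X + 3*k (H(k, X) = (X + k) + 2*k = X + 3*k)
I(P) = 2*(-3 + P)/(15*(6 + P)) (I(P) = ((2/(-3 + 3*6))*1)*((P - 3)/(P + 6)) = ((2/(-3 + 18))*1)*((-3 + P)/(6 + P)) = ((2/15)*1)*((-3 + P)/(6 + P)) = 2*((-3 + P)/(6 + P))/15 = 2*(-3 + P)/(15*(6 + P)))
336073 + I(-556) = 336073 + 2*(-3 - 556)/(15*(6 - 556)) = 336073 + (2/15)*(-559)/(-550) = 336073 + (2/15)*(-1/550)*(-559) = 336073 + 559/4125 = 1386301684/4125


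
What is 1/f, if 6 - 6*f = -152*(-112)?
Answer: -3/8509 ≈ -0.00035257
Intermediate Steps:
f = -8509/3 (f = 1 - (-76)*(-112)/3 = 1 - 1/6*17024 = 1 - 8512/3 = -8509/3 ≈ -2836.3)
1/f = 1/(-8509/3) = -3/8509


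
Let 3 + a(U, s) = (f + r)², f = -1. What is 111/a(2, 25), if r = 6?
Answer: 111/22 ≈ 5.0455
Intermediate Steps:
a(U, s) = 22 (a(U, s) = -3 + (-1 + 6)² = -3 + 5² = -3 + 25 = 22)
111/a(2, 25) = 111/22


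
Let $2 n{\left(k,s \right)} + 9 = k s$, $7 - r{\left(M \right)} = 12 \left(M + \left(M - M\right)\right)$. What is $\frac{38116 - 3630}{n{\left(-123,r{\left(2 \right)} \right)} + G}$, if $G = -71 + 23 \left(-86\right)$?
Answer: $- \frac{17243}{504} \approx -34.212$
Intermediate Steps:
$r{\left(M \right)} = 7 - 12 M$ ($r{\left(M \right)} = 7 - 12 \left(M + \left(M - M\right)\right) = 7 - 12 \left(M + 0\right) = 7 - 12 M$)
$n{\left(k,s \right)} = - \frac{9}{2} + \frac{k s}{2}$
$G = -2049$ ($G = -71 - 1978 = -2049$)
$\frac{38116 - 3630}{n{\left(-123,r{\left(2 \right)} \right)} + G} = \frac{38116 - 3630}{\left(- \frac{9}{2} + \frac{1}{2} \left(-123\right) \left(7 - 24\right)\right) - 2049} = \frac{34486}{\left(- \frac{9}{2} + \frac{1}{2} \left(-123\right) \left(7 - 24\right)\right) - 2049} = \frac{34486}{\left(- \frac{9}{2} + \frac{1}{2} \left(-123\right) \left(-17\right)\right) - 2049} = \frac{34486}{\left(- \frac{9}{2} + \frac{2091}{2}\right) - 2049} = \frac{34486}{1041 - 2049} = \frac{34486}{-1008} = 34486 \left(- \frac{1}{1008}\right) = - \frac{17243}{504}$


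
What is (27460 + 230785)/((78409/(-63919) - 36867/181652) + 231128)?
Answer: 230652796844620/206431837506971 ≈ 1.1173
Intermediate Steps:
(27460 + 230785)/((78409/(-63919) - 36867/181652) + 231128) = 258245/((78409*(-1/63919) - 36867*1/181652) + 231128) = 258245/((-78409/63919 - 36867/181652) + 231128) = 258245/(-16599653441/11611014188 + 231128) = 258245/(2683613887590623/11611014188) = 258245*(11611014188/2683613887590623) = 230652796844620/206431837506971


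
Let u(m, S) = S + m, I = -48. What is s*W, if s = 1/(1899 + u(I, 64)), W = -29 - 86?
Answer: -23/383 ≈ -0.060052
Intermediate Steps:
W = -115
s = 1/1915 (s = 1/(1899 + (64 - 48)) = 1/(1899 + 16) = 1/1915 ≈ 0.00052219)
s*W = (1/1915)*(-115) = -23/383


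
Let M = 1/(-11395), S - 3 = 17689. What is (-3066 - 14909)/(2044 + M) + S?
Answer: 411866252143/23291379 ≈ 17683.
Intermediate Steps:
S = 17692 (S = 3 + 17689 = 17692)
M = -1/11395 ≈ -8.7758e-5
(-3066 - 14909)/(2044 + M) + S = (-3066 - 14909)/(2044 - 1/11395) + 17692 = -17975/23291379/11395 + 17692 = -17975*11395/23291379 + 17692 = -204825125/23291379 + 17692 = 411866252143/23291379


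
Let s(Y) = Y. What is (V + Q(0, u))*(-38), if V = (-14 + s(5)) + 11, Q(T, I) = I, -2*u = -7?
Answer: -209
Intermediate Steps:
u = 7/2 (u = -½*(-7) = 7/2 ≈ 3.5000)
V = 2 (V = (-14 + 5) + 11 = -9 + 11 = 2)
(V + Q(0, u))*(-38) = (2 + 7/2)*(-38) = (11/2)*(-38) = -209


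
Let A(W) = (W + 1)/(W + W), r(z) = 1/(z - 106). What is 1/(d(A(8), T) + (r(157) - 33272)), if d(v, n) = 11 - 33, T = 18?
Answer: -51/1697993 ≈ -3.0035e-5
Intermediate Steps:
r(z) = 1/(-106 + z)
A(W) = (1 + W)/(2*W) (A(W) = (1 + W)/((2*W)) = (1 + W)*(1/(2*W)) = (1 + W)/(2*W))
d(v, n) = -22
1/(d(A(8), T) + (r(157) - 33272)) = 1/(-22 + (1/(-106 + 157) - 33272)) = 1/(-22 + (1/51 - 33272)) = 1/(-22 - 1696871/51) = 1/(-1697993/51) = -51/1697993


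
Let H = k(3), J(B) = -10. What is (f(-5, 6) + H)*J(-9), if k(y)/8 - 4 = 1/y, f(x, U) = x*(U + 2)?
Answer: 160/3 ≈ 53.333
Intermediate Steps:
f(x, U) = x*(2 + U)
k(y) = 32 + 8/y (k(y) = 32 + 8*(1/y) = 32 + 8/y)
H = 104/3 (H = 32 + 8/3 = 104/3 ≈ 34.667)
(f(-5, 6) + H)*J(-9) = (-5*(2 + 6) + 104/3)*(-10) = (-5*8 + 104/3)*(-10) = (-40 + 104/3)*(-10) = -16/3*(-10) = 160/3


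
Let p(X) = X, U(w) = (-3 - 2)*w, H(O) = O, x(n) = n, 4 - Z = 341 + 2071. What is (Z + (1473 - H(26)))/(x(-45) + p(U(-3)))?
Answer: 961/30 ≈ 32.033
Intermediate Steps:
Z = -2408 (Z = 4 - (341 + 2071) = 4 - 1*2412 = 4 - 2412 = -2408)
U(w) = -5*w
(Z + (1473 - H(26)))/(x(-45) + p(U(-3))) = (-2408 + (1473 - 1*26))/(-45 - 5*(-3)) = (-2408 + (1473 - 26))/(-45 + 15) = (-2408 + 1447)/(-30) = -961*(-1/30) = 961/30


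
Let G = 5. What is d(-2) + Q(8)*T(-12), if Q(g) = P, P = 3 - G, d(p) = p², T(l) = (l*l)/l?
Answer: 28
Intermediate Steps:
T(l) = l (T(l) = l²/l = l)
P = -2 (P = 3 - 1*5 = 3 - 5 = -2)
Q(g) = -2
d(-2) + Q(8)*T(-12) = (-2)² - 2*(-12) = 4 + 24 = 28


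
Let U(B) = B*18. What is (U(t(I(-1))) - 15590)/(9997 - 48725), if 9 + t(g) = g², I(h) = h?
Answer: 7867/19364 ≈ 0.40627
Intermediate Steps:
t(g) = -9 + g²
U(B) = 18*B
(U(t(I(-1))) - 15590)/(9997 - 48725) = (18*(-9 + (-1)²) - 15590)/(9997 - 48725) = (18*(-9 + 1) - 15590)/(-38728) = (18*(-8) - 15590)*(-1/38728) = (-144 - 15590)*(-1/38728) = -15734*(-1/38728) = 7867/19364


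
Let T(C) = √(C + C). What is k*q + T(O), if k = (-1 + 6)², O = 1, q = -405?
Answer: -10125 + √2 ≈ -10124.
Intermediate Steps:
T(C) = √2*√C (T(C) = √(2*C) = √2*√C)
k = 25 (k = 5² = 25)
k*q + T(O) = 25*(-405) + √2*√1 = -10125 + √2*1 = -10125 + √2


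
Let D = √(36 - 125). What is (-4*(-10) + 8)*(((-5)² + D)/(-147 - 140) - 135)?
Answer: -1860960/287 - 48*I*√89/287 ≈ -6484.2 - 1.5778*I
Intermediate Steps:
D = I*√89 (D = √(-89) = I*√89 ≈ 9.434*I)
(-4*(-10) + 8)*(((-5)² + D)/(-147 - 140) - 135) = (-4*(-10) + 8)*(((-5)² + I*√89)/(-147 - 140) - 135) = (40 + 8)*((25 + I*√89)/(-287) - 135) = 48*((25 + I*√89)*(-1/287) - 135) = 48*((-25/287 - I*√89/287) - 135) = 48*(-38770/287 - I*√89/287) = -1860960/287 - 48*I*√89/287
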